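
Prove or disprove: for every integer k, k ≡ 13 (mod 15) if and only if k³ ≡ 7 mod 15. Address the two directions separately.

The biconditional holds.

(⇒) Suppose k ≡ 13 (mod 15). Write k = 15j + 13. Then (15j + 13)³ = 3375j³ + 8775j² + 7605j + 2197 = 15(225j³ + 585j² + 507j + 146) + 7, so k³ ≡ 7 (mod 15).

(⇐) Conversely, suppose k³ ≡ 7 (mod 15). The only residue r in {0, …, 14} with r³ ≡ 7 (mod 15) is r = 13, so k ≡ 13 (mod 15).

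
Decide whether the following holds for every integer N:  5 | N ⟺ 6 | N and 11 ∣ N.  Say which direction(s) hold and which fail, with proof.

Both directions fail.

(⇒) This fails: take N = 5. Certainly 5 ∣ 5, but 6 ∤ 5.

(⇐) This fails: take N = 66. Both 6 ∣ 66 and 11 ∣ 66, yet 66 is not a multiple of 5 (since 66 = 13·5 + 1), so 5 ∤ 66.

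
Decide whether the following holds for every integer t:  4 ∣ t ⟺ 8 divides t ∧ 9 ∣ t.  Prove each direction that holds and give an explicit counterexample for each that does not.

(⇐) Suppose 8 ∣ t and 9 ∣ t. Any common multiple of 8 and 9 is a multiple of their lcm; here gcd(8, 9) = 1, so lcm(8, 9) = 8·9 = 72, so 72 ∣ t. Since 4 ∣ 72, it follows that 4 ∣ t.

(⇒) This fails: take t = 4. Certainly 4 ∣ 4, but 8 ∤ 4.

Only the reverse direction holds.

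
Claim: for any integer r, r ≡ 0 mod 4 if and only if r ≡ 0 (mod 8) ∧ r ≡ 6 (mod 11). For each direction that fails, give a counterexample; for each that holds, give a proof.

Only the reverse direction holds.

(⟹) This fails: r = 0 gives 0 ≡ 0 (mod 4) but 0 ≡ 0 (mod 11), so the conjunction on the right does not hold.

(⟸) Conversely, if r ≡ 0 (mod 8) and r ≡ 6 (mod 11), then by the Chinese remainder theorem r ≡ 72 (mod 88). Since 72 ≡ 0 (mod 4) and 4 ∣ 88, we get r ≡ 0 (mod 4).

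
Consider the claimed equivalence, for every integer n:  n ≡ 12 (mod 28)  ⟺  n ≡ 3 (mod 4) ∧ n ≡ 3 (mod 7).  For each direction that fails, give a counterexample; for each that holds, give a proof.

Neither direction holds.

Forward direction. This fails: n = 12 gives 12 ≡ 12 (mod 28) but 12 ≡ 0 (mod 4), so the conjunction on the right does not hold.

Converse. This fails: n = 3 satisfies both congruences on the right (3 ≡ 3 mod 4 and 3 ≡ 3 mod 7) yet 3 ≡ 3 (mod 28), not 12.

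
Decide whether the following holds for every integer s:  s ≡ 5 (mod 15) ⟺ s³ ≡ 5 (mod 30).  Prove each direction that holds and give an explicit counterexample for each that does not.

(⇒) This fails: take s = 20. Then 20 ≡ 5 (mod 15), but 20³ = 8000 ≡ 20 (mod 30), not 5.

(⇐) Conversely, the residues r modulo 30 with r³ ≡ 5 (mod 30) are exactly {5}, and each is ≡ 5 (mod 15).

The forward direction fails; the converse holds.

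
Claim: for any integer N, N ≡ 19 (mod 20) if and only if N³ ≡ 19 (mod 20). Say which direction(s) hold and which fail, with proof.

Both directions hold; the statement is true.

(→) Suppose N ≡ 19 (mod 20). Write N = 20j + 19. Then (20j + 19)³ = 8000j³ + 22800j² + 21660j + 6859 = 20(400j³ + 1140j² + 1083j + 342) + 19, so N³ ≡ 19 (mod 20).

(←) Conversely, suppose N³ ≡ 19 (mod 20). The only residue r in {0, …, 19} with r³ ≡ 19 (mod 20) is r = 19, so N ≡ 19 (mod 20).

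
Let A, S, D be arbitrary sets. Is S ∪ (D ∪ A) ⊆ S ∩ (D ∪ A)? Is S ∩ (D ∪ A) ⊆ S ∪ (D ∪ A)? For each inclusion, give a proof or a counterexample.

(⊆) fails; (⊇) holds.

Reverse inclusion. Let x ∈ S ∩ (D ∪ A). Then either x ∈ A ∩ S and x ∉ D; or x ∈ S ∩ D and x ∉ A; or x ∈ A ∩ S ∩ D. In each case x ∈ S ∪ (D ∪ A), so S ∩ (D ∪ A) ⊆ S ∪ (D ∪ A).

Forward inclusion. This inclusion fails. Take A = {1}, S = ∅, D = ∅; then 1 ∈ S ∪ (D ∪ A) but 1 ∉ S ∩ (D ∪ A).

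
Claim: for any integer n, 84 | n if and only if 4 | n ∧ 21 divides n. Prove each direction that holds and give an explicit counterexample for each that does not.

The biconditional holds.

[⇒] If 84 ∣ n, write n = 84q. Since 84 = 21·4, n = 4·(21q), so 4 ∣ n; and since 84 = 4·21, n = 21·(4q), so 21 ∣ n.

[⇐] Suppose 4 ∣ n and 21 ∣ n. Any common multiple of 4 and 21 is a multiple of their lcm; here gcd(4, 21) = 1, so lcm(4, 21) = 4·21 = 84, so 84 ∣ n.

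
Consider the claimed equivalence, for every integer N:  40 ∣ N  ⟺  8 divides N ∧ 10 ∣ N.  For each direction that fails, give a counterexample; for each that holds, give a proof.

(←) Suppose 8 ∣ N and 10 ∣ N. Any common multiple of 8 and 10 is a multiple of their lcm; here lcm(8, 10) = 8·10/gcd(8, 10) = 80/2 = 40, so 40 ∣ N.

(→) If 40 ∣ N, write N = 40q. Since 40 = 5·8, N = 8·(5q), so 8 ∣ N; and since 40 = 4·10, N = 10·(4q), so 10 ∣ N.

The biconditional holds.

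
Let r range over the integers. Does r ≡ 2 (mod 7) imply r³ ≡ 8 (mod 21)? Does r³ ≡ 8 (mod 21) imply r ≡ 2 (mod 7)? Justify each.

[⇒] This fails: take r = 9. Then 9 ≡ 2 (mod 7), but 9³ = 729 ≡ 15 (mod 21), not 8.

[⇐] This fails: take r = 8. Then 8³ = 512 ≡ 8 (mod 21), yet 8 ≡ 1 (mod 7), not 2.

Both directions fail.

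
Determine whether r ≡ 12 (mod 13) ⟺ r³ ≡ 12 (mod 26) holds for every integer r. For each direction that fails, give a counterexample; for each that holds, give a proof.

Neither implication holds.

(→) This fails: take r = 25. Then 25 ≡ 12 (mod 13), but 25³ = 15625 ≡ 25 (mod 26), not 12.

(←) This fails: take r = 4. Then 4³ = 64 ≡ 12 (mod 26), yet 4 ≡ 4 (mod 13), not 12.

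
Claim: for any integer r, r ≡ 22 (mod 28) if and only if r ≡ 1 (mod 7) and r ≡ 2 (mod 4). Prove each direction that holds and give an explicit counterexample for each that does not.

Both directions hold; the statement is true.

(⇐) If r ≡ 1 (mod 7) and r ≡ 2 (mod 4), then by the Chinese remainder theorem r ≡ 22 (mod 28). This is exactly r ≡ 22 (mod 28).

(⇒) Suppose r ≡ 22 (mod 28); write r = 28j + 22. Since 7 ∣ 28, reducing mod 7 gives r ≡ 22 ≡ 1 (mod 7); since 4 ∣ 28, reducing mod 4 gives r ≡ 22 ≡ 2 (mod 4).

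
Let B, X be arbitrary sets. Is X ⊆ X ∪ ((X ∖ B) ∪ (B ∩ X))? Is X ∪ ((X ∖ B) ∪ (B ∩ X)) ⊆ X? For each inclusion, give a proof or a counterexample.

(⊆) Let x ∈ X. Then either x ∈ X and x ∉ B; or x ∈ B ∩ X. In each case x ∈ X ∪ ((X ∖ B) ∪ (B ∩ X)), so X ⊆ X ∪ ((X ∖ B) ∪ (B ∩ X)).

(⊇) Let x ∈ X ∪ ((X ∖ B) ∪ (B ∩ X)). Then either x ∈ X and x ∉ B; or x ∈ B ∩ X. In each case x ∈ X, so X ∪ ((X ∖ B) ∪ (B ∩ X)) ⊆ X.

Both inclusions hold.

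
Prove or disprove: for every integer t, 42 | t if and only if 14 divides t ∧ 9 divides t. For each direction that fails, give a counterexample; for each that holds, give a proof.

Not equivalent: only (⇐) holds.

(⟸) Suppose 14 ∣ t and 9 ∣ t. Any common multiple of 14 and 9 is a multiple of their lcm; here gcd(14, 9) = 1, so lcm(14, 9) = 14·9 = 126, so 126 ∣ t. Since 42 ∣ 126, it follows that 42 ∣ t.

(⟹) This fails: take t = 42. Certainly 42 ∣ 42, but 9 ∤ 42.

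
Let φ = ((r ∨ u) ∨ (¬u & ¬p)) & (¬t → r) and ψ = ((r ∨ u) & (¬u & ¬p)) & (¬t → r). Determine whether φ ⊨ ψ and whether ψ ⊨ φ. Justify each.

[⇒] This fails. Under t = T, p = F, u = F, r = F, the left side is true but the right side is false.

[⇐] Assume the antecedent. If t is true, the antecedent forces (t = T, p = F, u = F, r = T), and the consequent holds there. If t is false, the antecedent forces (t = F, p = F, u = F, r = T), and the consequent holds there. Either way the consequent holds.

Only the converse holds.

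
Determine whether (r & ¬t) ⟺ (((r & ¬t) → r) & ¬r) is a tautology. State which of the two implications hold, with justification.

Forward direction. This fails. Under t = F, r = T, the left side is true but the right side is false.

Converse. This fails. Under t = F, r = F, the left side is false but the right side is true.

Both directions fail.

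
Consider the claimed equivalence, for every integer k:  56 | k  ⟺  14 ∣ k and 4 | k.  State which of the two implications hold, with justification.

(⟹) If 56 ∣ k, write k = 56q. Since 56 = 4·14, k = 14·(4q), so 14 ∣ k; and since 56 = 14·4, k = 4·(14q), so 4 ∣ k.

(⟸) This fails: take k = 28. Both 14 ∣ 28 and 4 ∣ 28, yet 28 is not a multiple of 56 (since 28 = 0·56 + 28), so 56 ∤ 28.

(⇒) holds; (⇐) fails.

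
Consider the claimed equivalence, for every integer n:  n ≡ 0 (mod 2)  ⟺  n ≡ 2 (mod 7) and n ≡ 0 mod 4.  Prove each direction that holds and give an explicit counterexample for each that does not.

The forward direction fails; the converse holds.

Forward direction. This fails: n = 0 gives 0 ≡ 0 (mod 2) but 0 ≡ 0 (mod 7), so the conjunction on the right does not hold.

Converse. If n ≡ 2 (mod 7) and n ≡ 0 (mod 4), then by the Chinese remainder theorem n ≡ 16 (mod 28). Since 16 ≡ 0 (mod 2) and 2 ∣ 28, we get n ≡ 0 (mod 2).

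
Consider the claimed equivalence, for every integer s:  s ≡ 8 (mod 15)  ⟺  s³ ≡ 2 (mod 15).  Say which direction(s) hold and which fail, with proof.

Both directions hold.

(→) Suppose s ≡ 8 (mod 15). Write s = 15j + 8. Then (15j + 8)³ = 3375j³ + 5400j² + 2880j + 512 = 15(225j³ + 360j² + 192j + 34) + 2, so s³ ≡ 2 (mod 15).

(←) Conversely, suppose s³ ≡ 2 (mod 15). The only residue r in {0, …, 14} with r³ ≡ 2 (mod 15) is r = 8, so s ≡ 8 (mod 15).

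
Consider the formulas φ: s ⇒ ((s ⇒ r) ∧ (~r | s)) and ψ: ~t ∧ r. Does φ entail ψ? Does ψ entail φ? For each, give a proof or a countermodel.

(⟸) Assume the antecedent. If s is true, the antecedent forces (s = T, r = T, t = F), and s ⇒ ((s ⇒ r) ∧ (~r | s)) holds there. If s is false, s ⇒ ((s ⇒ r) ∧ (~r | s)) reduces to true regardless of the other variables. Either way s ⇒ ((s ⇒ r) ∧ (~r | s)) holds.

(⟹) This fails. Under s = F, r = F, t = F, the left side is true but the right side is false.

Only the converse holds.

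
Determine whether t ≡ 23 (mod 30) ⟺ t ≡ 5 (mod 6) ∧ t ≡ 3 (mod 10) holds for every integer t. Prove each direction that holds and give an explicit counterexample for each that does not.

Converse. If t ≡ 5 (mod 6) and t ≡ 3 (mod 10), then by the Chinese remainder theorem t ≡ 23 (mod 30). This is exactly t ≡ 23 (mod 30).

Forward direction. Suppose t ≡ 23 (mod 30); write t = 30j + 23. Since 6 ∣ 30, reducing mod 6 gives t ≡ 23 ≡ 5 (mod 6); since 10 ∣ 30, reducing mod 10 gives t ≡ 23 ≡ 3 (mod 10).

The biconditional holds.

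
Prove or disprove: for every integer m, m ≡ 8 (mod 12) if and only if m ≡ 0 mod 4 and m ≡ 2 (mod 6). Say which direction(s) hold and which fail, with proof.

The biconditional holds.

(⟸) If m ≡ 0 (mod 4) and m ≡ 2 (mod 6), then by the Chinese remainder theorem m ≡ 8 (mod 12). This is exactly m ≡ 8 (mod 12).

(⟹) Suppose m ≡ 8 (mod 12); write m = 12j + 8. Since 4 ∣ 12, reducing mod 4 gives m ≡ 8 ≡ 0 (mod 4); since 6 ∣ 12, reducing mod 6 gives m ≡ 8 ≡ 2 (mod 6).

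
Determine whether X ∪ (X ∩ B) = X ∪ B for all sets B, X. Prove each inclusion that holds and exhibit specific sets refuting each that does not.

Only the forward inclusion holds.

(⊆) Let x ∈ X ∪ (X ∩ B). Then either x ∈ X and x ∉ B; or x ∈ B ∩ X. In each case x ∈ X ∪ B, so X ∪ (X ∩ B) ⊆ X ∪ B.

(⊇) This inclusion fails. Take B = {1}, X = ∅; then 1 ∈ X ∪ B but 1 ∉ X ∪ (X ∩ B).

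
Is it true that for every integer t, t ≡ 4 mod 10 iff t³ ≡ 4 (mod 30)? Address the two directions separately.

(→) This fails: take t = 14. Then 14 ≡ 4 (mod 10), but 14³ = 2744 ≡ 14 (mod 30), not 4.

(←) Conversely, the residues r modulo 30 with r³ ≡ 4 (mod 30) are exactly {4}, and each is ≡ 4 (mod 10).

Only the reverse direction holds.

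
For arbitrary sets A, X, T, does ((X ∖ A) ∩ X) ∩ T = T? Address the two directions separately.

(⊆) holds; (⊇) fails.

(⊆) Let x ∈ ((X ∖ A) ∩ X) ∩ T. Then x ∈ X ∩ T and x ∉ A, from which x ∈ T.

(⊇) This inclusion fails. Take A = ∅, X = ∅, T = {1}; then 1 ∈ T but 1 ∉ ((X ∖ A) ∩ X) ∩ T.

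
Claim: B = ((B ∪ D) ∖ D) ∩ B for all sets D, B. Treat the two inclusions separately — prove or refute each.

(⊆) This inclusion fails. Take D = {1}, B = {1}; then 1 ∈ B but 1 ∉ ((B ∪ D) ∖ D) ∩ B.

(⊇) Let x ∈ ((B ∪ D) ∖ D) ∩ B. Then x ∈ B and x ∉ D, from which x ∈ B.

The sets are not equal: only the reverse inclusion holds.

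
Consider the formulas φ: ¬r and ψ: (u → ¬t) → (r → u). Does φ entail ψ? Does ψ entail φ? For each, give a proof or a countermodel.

(⟹) Assume the antecedent. If t is true, the antecedent forces (t = T, r = F, u = F) or (t = T, r = F, u = T), and (u → ¬t) → (r → u) holds there. If t is false, the antecedent forces (t = F, r = F, u = F) or (t = F, r = F, u = T), and (u → ¬t) → (r → u) holds there. Either way (u → ¬t) → (r → u) holds.

(⟸) This fails. Under t = F, r = T, u = T, the left side is false but the right side is true.

The forward direction holds; the converse fails.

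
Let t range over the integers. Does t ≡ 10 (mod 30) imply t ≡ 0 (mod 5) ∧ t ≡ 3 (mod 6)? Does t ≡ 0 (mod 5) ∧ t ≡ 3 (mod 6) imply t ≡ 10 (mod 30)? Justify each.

Neither implication holds.

Forward direction. This fails: t = 10 gives 10 ≡ 10 (mod 30) but 10 ≡ 4 (mod 6), so the conjunction on the right does not hold.

Converse. This fails: t = 15 satisfies both congruences on the right (15 ≡ 0 mod 5 and 15 ≡ 3 mod 6) yet 15 ≡ 15 (mod 30), not 10.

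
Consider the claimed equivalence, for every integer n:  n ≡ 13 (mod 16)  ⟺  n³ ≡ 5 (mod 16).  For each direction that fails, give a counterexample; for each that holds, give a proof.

The biconditional holds.

(→) Suppose n ≡ 13 (mod 16). Write n = 16j + 13. Then (16j + 13)³ = 4096j³ + 9984j² + 8112j + 2197 = 16(256j³ + 624j² + 507j + 137) + 5, so n³ ≡ 5 (mod 16).

(←) Conversely, suppose n³ ≡ 5 (mod 16). The only residue r in {0, …, 15} with r³ ≡ 5 (mod 16) is r = 13, so n ≡ 13 (mod 16).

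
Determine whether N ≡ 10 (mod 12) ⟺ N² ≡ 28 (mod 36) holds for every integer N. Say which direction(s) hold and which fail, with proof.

(⟹) This fails: take N = 22. Then 22 ≡ 10 (mod 12), but 22² = 484 ≡ 16 (mod 36), not 28.

(⟸) This fails: take N = 8. Then 8² = 64 ≡ 28 (mod 36), yet 8 ≡ 8 (mod 12), not 10.

Neither direction holds.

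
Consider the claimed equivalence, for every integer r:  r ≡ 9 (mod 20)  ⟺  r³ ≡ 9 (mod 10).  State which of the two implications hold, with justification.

Forward direction. Suppose r ≡ 9 (mod 20). Then r³ ≡ 9³ = 729 (mod 20), and since 10 ∣ 20, also r³ ≡ 9 (mod 10).

Converse. This fails: take r = 19. Then 19³ = 6859 ≡ 9 (mod 10), yet 19 ≡ 19 (mod 20), not 9.

Not equivalent: only (⇒) holds.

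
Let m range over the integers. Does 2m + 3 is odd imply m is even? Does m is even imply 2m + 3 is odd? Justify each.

(⇐) Suppose m is even. Since 2 is even, 2m is even for every m, so 2m + 3 has the same parity as 3, which is odd. Hence 2m + 3 is odd.

(⇒) This fails: take m = 1. Then 2m + 3 = 5, which is odd, yet m = 1 is odd, not even.

(⇒) fails; (⇐) holds.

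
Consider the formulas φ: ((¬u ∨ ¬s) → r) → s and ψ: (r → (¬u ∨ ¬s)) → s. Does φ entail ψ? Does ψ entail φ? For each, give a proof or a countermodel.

(←) Assume the antecedent. If r is true, the antecedent forces (r = T, s = T, u = F) or (r = T, s = T, u = T), and ((¬u ∨ ¬s) → r) → s holds there. If r is false, ((¬u ∨ ¬s) → r) → s reduces to true regardless of the other variables. Either way ((¬u ∨ ¬s) → r) → s holds.

(→) This fails. Under r = F, s = F, u = F, the left side is true but the right side is false.

The forward direction fails; the converse holds.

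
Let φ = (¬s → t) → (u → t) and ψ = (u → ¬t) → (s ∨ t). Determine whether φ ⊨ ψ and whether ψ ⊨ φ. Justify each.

[⇒] This fails. Under t = F, s = F, u = F, the left side is true but the right side is false.

[⇐] This fails. Under t = F, s = T, u = T, the left side is false but the right side is true.

Neither direction holds.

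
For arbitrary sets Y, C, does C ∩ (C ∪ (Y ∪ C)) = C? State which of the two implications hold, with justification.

Forward inclusion. Let x ∈ C ∩ (C ∪ (Y ∪ C)). Then either x ∈ C and x ∉ Y; or x ∈ Y ∩ C. In each case x ∈ C, so C ∩ (C ∪ (Y ∪ C)) ⊆ C.

Reverse inclusion. Let x ∈ C. Then either x ∈ C and x ∉ Y; or x ∈ Y ∩ C. In each case x ∈ C ∩ (C ∪ (Y ∪ C)), so C ⊆ C ∩ (C ∪ (Y ∪ C)).

Both inclusions hold; the sets are equal.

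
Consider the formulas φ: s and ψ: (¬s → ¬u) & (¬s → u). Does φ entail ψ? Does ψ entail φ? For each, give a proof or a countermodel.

(⇒) Assume the antecedent. If s is true, (¬s → ¬u) & (¬s → u) reduces to true regardless of the other variables. If s is false, the antecedent cannot hold. Either way (¬s → ¬u) & (¬s → u) holds.

(⇐) Assume the antecedent. If s is true, s reduces to true regardless of the other variables. If s is false, the antecedent cannot hold. Either way s holds.

Equivalent; both directions hold.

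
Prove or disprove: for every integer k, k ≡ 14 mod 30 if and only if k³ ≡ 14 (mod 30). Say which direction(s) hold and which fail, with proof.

(→) Suppose k ≡ 14 mod 30. Write k = 30j + 14. Then (30j + 14)³ = 27000j³ + 37800j² + 17640j + 2744 = 30(900j³ + 1260j² + 588j + 91) + 14, so k³ ≡ 14 (mod 30).

(←) Conversely, suppose k³ ≡ 14 (mod 30). The only residue r in {0, …, 29} with r³ ≡ 14 (mod 30) is r = 14, so k ≡ 14 (mod 30).

Both directions hold; the statement is true.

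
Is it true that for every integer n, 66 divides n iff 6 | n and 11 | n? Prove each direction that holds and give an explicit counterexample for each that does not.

Both directions hold.

(→) If 66 ∣ n, write n = 66q. Since 66 = 11·6, n = 6·(11q), so 6 ∣ n; and since 66 = 6·11, n = 11·(6q), so 11 ∣ n.

(←) Suppose 6 ∣ n and 11 ∣ n. Any common multiple of 6 and 11 is a multiple of their lcm; here gcd(6, 11) = 1, so lcm(6, 11) = 6·11 = 66, so 66 ∣ n.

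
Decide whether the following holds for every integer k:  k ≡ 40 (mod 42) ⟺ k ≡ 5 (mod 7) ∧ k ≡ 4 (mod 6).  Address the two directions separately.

Both implications hold.

(⇒) Suppose k ≡ 40 (mod 42); write k = 42j + 40. Since 7 ∣ 42, reducing mod 7 gives k ≡ 40 ≡ 5 (mod 7); since 6 ∣ 42, reducing mod 6 gives k ≡ 40 ≡ 4 (mod 6).

(⇐) Conversely, if k ≡ 5 (mod 7) and k ≡ 4 (mod 6), then by the Chinese remainder theorem k ≡ 40 (mod 42). This is exactly k ≡ 40 (mod 42).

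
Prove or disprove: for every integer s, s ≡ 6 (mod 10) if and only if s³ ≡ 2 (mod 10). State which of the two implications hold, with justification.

[⇒] This fails: take s = 6. Then 6 ≡ 6 (mod 10), but 6³ = 216 ≡ 6 (mod 10), not 2.

[⇐] This fails: take s = 8. Then 8³ = 512 ≡ 2 (mod 10), yet 8 ≡ 8 (mod 10), not 6.

Both directions fail.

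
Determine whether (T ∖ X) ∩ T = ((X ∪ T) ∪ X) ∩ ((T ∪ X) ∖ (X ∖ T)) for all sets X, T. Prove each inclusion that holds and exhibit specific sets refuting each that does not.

(⊆) holds; (⊇) fails.

(⟹) Let x ∈ (T ∖ X) ∩ T. Then x ∈ T and x ∉ X, from which x ∈ ((X ∪ T) ∪ X) ∩ ((T ∪ X) ∖ (X ∖ T)).

(⟸) This inclusion fails. Take X = {1}, T = {1}; then 1 ∈ ((X ∪ T) ∪ X) ∩ ((T ∪ X) ∖ (X ∖ T)) but 1 ∉ (T ∖ X) ∩ T.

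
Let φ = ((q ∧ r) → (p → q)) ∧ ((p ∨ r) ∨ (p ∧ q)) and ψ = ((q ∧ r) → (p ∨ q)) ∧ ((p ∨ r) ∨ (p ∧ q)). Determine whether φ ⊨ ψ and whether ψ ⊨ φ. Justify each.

[⇒] Assume the antecedent. If r is true, the consequent reduces to true regardless of the other variables. If r is false, the antecedent forces (r = F, p = T, q = F) or (r = F, p = T, q = T), and the consequent holds there. Either way the consequent holds.

[⇐] Assume the antecedent. If r is true, the consequent reduces to true regardless of the other variables. If r is false, the antecedent forces (r = F, p = T, q = F) or (r = F, p = T, q = T), and the consequent holds there. Either way the consequent holds.

Both implications hold.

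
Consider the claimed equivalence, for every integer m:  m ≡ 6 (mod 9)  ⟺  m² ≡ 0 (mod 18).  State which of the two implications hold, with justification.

(→) This fails: take m = 15. Then 15 ≡ 6 (mod 9), but 15² = 225 ≡ 9 (mod 18), not 0.

(←) This fails: take m = 0. Then 0² = 0 ≡ 0 (mod 18), yet 0 ≡ 0 (mod 9), not 6.

(⇒) fails and (⇐) fails.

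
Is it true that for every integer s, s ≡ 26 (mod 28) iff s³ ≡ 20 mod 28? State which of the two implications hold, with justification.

Forward direction. Suppose s ≡ 26 (mod 28). Write s = 28j + 26. Then (28j + 26)³ = 21952j³ + 61152j² + 56784j + 17576 = 28(784j³ + 2184j² + 2028j + 627) + 20, so s³ ≡ 20 (mod 28).

Converse. This fails: take s = 6. Then 6³ = 216 ≡ 20 (mod 28), yet 6 ≡ 6 (mod 28), not 26.

Only the forward implication holds.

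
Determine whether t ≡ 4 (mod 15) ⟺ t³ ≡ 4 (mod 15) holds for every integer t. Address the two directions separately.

Both directions hold; the statement is true.

(⟹) Suppose t ≡ 4 (mod 15). Write t = 15j + 4. Then (15j + 4)³ = 3375j³ + 2700j² + 720j + 64 = 15(225j³ + 180j² + 48j + 4) + 4, so t³ ≡ 4 (mod 15).

(⟸) Conversely, suppose t³ ≡ 4 (mod 15). The only residue r in {0, …, 14} with r³ ≡ 4 (mod 15) is r = 4, so t ≡ 4 (mod 15).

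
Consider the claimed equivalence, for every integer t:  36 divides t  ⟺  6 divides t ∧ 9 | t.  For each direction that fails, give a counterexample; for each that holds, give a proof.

(→) If 36 ∣ t, write t = 36q. Since 36 = 6·6, t = 6·(6q), so 6 ∣ t; and since 36 = 4·9, t = 9·(4q), so 9 ∣ t.

(←) This fails: take t = 18. Both 6 ∣ 18 and 9 ∣ 18, yet 18 is not a multiple of 36 (since 18 = 0·36 + 18), so 36 ∤ 18.

Not equivalent: only (⇒) holds.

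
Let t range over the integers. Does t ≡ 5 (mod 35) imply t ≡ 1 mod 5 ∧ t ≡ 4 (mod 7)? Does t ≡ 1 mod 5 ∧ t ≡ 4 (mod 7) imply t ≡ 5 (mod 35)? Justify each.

(⇒) This fails: t = 5 gives 5 ≡ 5 (mod 35) but 5 ≡ 0 (mod 5), so the conjunction on the right does not hold.

(⇐) This fails: t = 11 satisfies both congruences on the right (11 ≡ 1 mod 5 and 11 ≡ 4 mod 7) yet 11 ≡ 11 (mod 35), not 5.

(⇒) fails and (⇐) fails.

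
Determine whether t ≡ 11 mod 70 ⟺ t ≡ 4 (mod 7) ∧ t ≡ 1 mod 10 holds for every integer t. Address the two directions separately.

(⇒) Suppose t ≡ 11 (mod 70); write t = 70j + 11. Since 7 ∣ 70, reducing mod 7 gives t ≡ 11 ≡ 4 (mod 7); since 10 ∣ 70, reducing mod 10 gives t ≡ 11 ≡ 1 (mod 10).

(⇐) Conversely, if t ≡ 4 (mod 7) and t ≡ 1 (mod 10), then by the Chinese remainder theorem t ≡ 11 (mod 70). This is exactly t ≡ 11 (mod 70).

Equivalent; both directions hold.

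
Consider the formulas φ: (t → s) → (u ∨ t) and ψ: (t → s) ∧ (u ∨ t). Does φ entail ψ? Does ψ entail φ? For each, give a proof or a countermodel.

Converse. Assume the antecedent. If t is true, (t → s) → (u ∨ t) reduces to true regardless of the other variables. If t is false, the antecedent forces (s = F, t = F, u = T) or (s = T, t = F, u = T), and (t → s) → (u ∨ t) holds there. Either way (t → s) → (u ∨ t) holds.

Forward direction. This fails. Under s = F, t = T, u = F, the left side is true but the right side is false.

The forward direction fails; the converse holds.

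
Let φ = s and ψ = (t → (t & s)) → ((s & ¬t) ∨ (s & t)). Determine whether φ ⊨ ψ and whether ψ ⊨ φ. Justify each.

Forward direction. Assume the antecedent. If s is true, the consequent reduces to true regardless of the other variables. If s is false, the antecedent cannot hold. Either way the consequent holds.

Converse. This fails. Under s = F, t = T, the left side is false but the right side is true.

The forward direction holds; the converse fails.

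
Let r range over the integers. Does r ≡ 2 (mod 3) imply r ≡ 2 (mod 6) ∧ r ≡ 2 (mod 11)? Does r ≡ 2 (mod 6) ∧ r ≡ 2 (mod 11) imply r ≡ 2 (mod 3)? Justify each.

The forward direction fails; the converse holds.

Forward direction. This fails: r = 5 gives 5 ≡ 2 (mod 3) but 5 ≡ 5 (mod 6), so the conjunction on the right does not hold.

Converse. If r ≡ 2 (mod 6) and r ≡ 2 (mod 11), then by the Chinese remainder theorem r ≡ 2 (mod 66). Since 2 ≡ 2 (mod 3) and 3 ∣ 66, we get r ≡ 2 (mod 3).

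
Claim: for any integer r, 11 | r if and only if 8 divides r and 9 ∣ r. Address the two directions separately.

(→) This fails: take r = 11. Certainly 11 ∣ 11, but 8 ∤ 11.

(←) This fails: take r = 72. Both 8 ∣ 72 and 9 ∣ 72, yet 72 is not a multiple of 11 (since 72 = 6·11 + 6), so 11 ∤ 72.

(⇒) fails and (⇐) fails.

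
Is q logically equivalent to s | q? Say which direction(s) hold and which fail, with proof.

(⇐) This fails. Under q = F, s = T, the left side is false but the right side is true.

(⇒) Assume the antecedent. If q is true, s | q reduces to true regardless of the other variables. If q is false, the antecedent cannot hold. Either way s | q holds.

The forward direction holds; the converse fails.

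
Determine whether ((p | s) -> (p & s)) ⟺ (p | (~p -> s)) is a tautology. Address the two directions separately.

(⇒) This fails. Under s = F, p = F, the left side is true but the right side is false.

(⇐) This fails. Under s = T, p = F, the left side is false but the right side is true.

Neither implication holds.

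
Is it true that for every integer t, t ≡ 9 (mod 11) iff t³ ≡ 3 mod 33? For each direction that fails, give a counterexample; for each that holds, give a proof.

Forward direction. This fails: take t = 20. Then 20 ≡ 9 (mod 11), but 20³ = 8000 ≡ 14 (mod 33), not 3.

Converse. The residues r modulo 33 with r³ ≡ 3 (mod 33) are exactly {9}, and each is ≡ 9 (mod 11).

Not equivalent: only (⇐) holds.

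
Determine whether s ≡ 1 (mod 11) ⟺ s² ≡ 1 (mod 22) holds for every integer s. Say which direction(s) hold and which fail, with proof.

(⇒) fails and (⇐) fails.

(→) This fails: take s = 12. Then 12 ≡ 1 (mod 11), but 12² = 144 ≡ 12 (mod 22), not 1.

(←) This fails: take s = 21. Then 21² = 441 ≡ 1 (mod 22), yet 21 ≡ 10 (mod 11), not 1.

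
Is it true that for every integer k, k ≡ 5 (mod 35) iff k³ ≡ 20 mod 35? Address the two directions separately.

[⇒] Suppose k ≡ 5 (mod 35). Write k = 35j + 5. Then (35j + 5)³ = 42875j³ + 18375j² + 2625j + 125 = 35(1225j³ + 525j² + 75j + 3) + 20, so k³ ≡ 20 (mod 35).

[⇐] This fails: take k = 10. Then 10³ = 1000 ≡ 20 (mod 35), yet 10 ≡ 10 (mod 35), not 5.

Not equivalent: only (⇒) holds.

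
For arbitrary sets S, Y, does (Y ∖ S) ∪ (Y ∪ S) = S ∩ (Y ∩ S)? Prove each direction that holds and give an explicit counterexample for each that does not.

(⊆) fails; (⊇) holds.

(⟹) This inclusion fails. Take S = {1}, Y = ∅; then 1 ∈ (Y ∖ S) ∪ (Y ∪ S) but 1 ∉ S ∩ (Y ∩ S).

(⟸) Let x ∈ S ∩ (Y ∩ S). Then x ∈ S ∩ Y, from which x ∈ (Y ∖ S) ∪ (Y ∪ S).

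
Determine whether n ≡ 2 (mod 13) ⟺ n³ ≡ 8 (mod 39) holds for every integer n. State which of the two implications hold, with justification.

Both directions fail.

Forward direction. This fails: take n = 15. Then 15 ≡ 2 (mod 13), but 15³ = 3375 ≡ 21 (mod 39), not 8.

Converse. This fails: take n = 5. Then 5³ = 125 ≡ 8 (mod 39), yet 5 ≡ 5 (mod 13), not 2.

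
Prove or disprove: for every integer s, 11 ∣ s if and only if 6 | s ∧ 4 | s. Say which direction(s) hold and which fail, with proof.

Neither implication holds.

(⟹) This fails: take s = 11. Certainly 11 ∣ 11, but 6 ∤ 11.

(⟸) This fails: take s = 12. Both 6 ∣ 12 and 4 ∣ 12, yet 12 is not a multiple of 11 (since 12 = 1·11 + 1), so 11 ∤ 12.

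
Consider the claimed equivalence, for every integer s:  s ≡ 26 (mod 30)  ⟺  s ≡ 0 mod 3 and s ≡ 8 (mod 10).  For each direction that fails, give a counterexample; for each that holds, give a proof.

(→) This fails: s = 26 gives 26 ≡ 26 (mod 30) but 26 ≡ 2 (mod 3), so the conjunction on the right does not hold.

(←) This fails: s = 18 satisfies both congruences on the right (18 ≡ 0 mod 3 and 18 ≡ 8 mod 10) yet 18 ≡ 18 (mod 30), not 26.

(⇒) fails and (⇐) fails.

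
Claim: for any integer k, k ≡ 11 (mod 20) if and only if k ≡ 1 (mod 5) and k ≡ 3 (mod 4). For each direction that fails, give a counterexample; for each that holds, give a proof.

Both directions hold; the statement is true.

[⇒] Suppose k ≡ 11 (mod 20); write k = 20j + 11. Since 5 ∣ 20, reducing mod 5 gives k ≡ 11 ≡ 1 (mod 5); since 4 ∣ 20, reducing mod 4 gives k ≡ 11 ≡ 3 (mod 4).

[⇐] Conversely, if k ≡ 1 (mod 5) and k ≡ 3 (mod 4), then by the Chinese remainder theorem k ≡ 11 (mod 20). This is exactly k ≡ 11 (mod 20).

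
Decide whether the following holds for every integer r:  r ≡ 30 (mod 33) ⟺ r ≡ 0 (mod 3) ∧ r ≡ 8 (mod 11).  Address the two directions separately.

Both directions hold; the statement is true.

Forward direction. Suppose r ≡ 30 (mod 33); write r = 33j + 30. Since 3 ∣ 33, reducing mod 3 gives r ≡ 30 ≡ 0 (mod 3); since 11 ∣ 33, reducing mod 11 gives r ≡ 30 ≡ 8 (mod 11).

Converse. If r ≡ 0 (mod 3) and r ≡ 8 (mod 11), then by the Chinese remainder theorem r ≡ 30 (mod 33). This is exactly r ≡ 30 (mod 33).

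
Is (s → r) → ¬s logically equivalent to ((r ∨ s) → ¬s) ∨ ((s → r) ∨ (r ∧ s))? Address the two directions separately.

(⇒) This fails. Under r = F, s = T, the left side is true but the right side is false.

(⇐) This fails. Under r = T, s = T, the left side is false but the right side is true.

Neither direction holds.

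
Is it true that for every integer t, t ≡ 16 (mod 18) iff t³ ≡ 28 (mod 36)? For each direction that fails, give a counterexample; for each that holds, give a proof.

(⟹) Suppose t ≡ 16 (mod 18). Working modulo 36, t ∈ {16, 34}; for each such r, r³ ≡ 28 (mod 36).

(⟸) This fails: take t = 4. Then 4³ = 64 ≡ 28 (mod 36), yet 4 ≡ 4 (mod 18), not 16.

Only the forward direction holds.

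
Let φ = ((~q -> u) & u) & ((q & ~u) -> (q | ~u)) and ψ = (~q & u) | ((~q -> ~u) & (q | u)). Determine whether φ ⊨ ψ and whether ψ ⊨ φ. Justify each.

(⟹) Assume the antecedent. If u is true, the consequent reduces to true regardless of the other variables. If u is false, the antecedent cannot hold. Either way the consequent holds.

(⟸) This fails. Under u = F, q = T, the left side is false but the right side is true.

The forward direction holds; the converse fails.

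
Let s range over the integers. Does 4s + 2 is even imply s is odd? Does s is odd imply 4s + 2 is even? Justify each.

Only the converse holds.

[⇒] This fails: take s = 6. Then 4s + 2 = 26, which is even, yet s = 6 is even, not odd.

[⇐] Suppose s is odd. Since 4 is even, 4s is even for every s, so 4s + 2 has the same parity as 2, which is even. Hence 4s + 2 is even.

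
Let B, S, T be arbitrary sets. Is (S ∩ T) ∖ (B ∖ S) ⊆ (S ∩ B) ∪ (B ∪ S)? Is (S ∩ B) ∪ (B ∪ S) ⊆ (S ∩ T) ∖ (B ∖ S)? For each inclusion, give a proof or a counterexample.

The sets are not equal: only the forward inclusion holds.

(⊆) Let x ∈ (S ∩ T) ∖ (B ∖ S). Then either x ∈ S ∩ T and x ∉ B; or x ∈ B ∩ S ∩ T. In each case x ∈ (S ∩ B) ∪ (B ∪ S), so (S ∩ T) ∖ (B ∖ S) ⊆ (S ∩ B) ∪ (B ∪ S).

(⊇) This inclusion fails. Take B = {1}, S = ∅, T = ∅; then 1 ∈ (S ∩ B) ∪ (B ∪ S) but 1 ∉ (S ∩ T) ∖ (B ∖ S).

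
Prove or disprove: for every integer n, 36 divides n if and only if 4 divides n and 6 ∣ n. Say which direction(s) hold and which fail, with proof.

The forward direction holds; the converse fails.

(→) If 36 ∣ n, write n = 36q. Since 36 = 9·4, n = 4·(9q), so 4 ∣ n; and since 36 = 6·6, n = 6·(6q), so 6 ∣ n.

(←) This fails: take n = 12. Both 4 ∣ 12 and 6 ∣ 12, yet 12 is not a multiple of 36 (since 12 = 0·36 + 12), so 36 ∤ 12.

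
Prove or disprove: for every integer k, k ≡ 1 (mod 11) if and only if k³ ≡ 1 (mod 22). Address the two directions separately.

(→) This fails: take k = 12. Then 12 ≡ 1 (mod 11), but 12³ = 1728 ≡ 12 (mod 22), not 1.

(←) Conversely, the residues r modulo 22 with r³ ≡ 1 (mod 22) are exactly {1}, and each is ≡ 1 (mod 11).

The forward direction fails; the converse holds.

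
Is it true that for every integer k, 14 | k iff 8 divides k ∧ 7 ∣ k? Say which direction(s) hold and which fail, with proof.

(⟹) This fails: take k = 14. Certainly 14 ∣ 14, but 8 ∤ 14.

(⟸) Suppose 8 ∣ k and 7 ∣ k. Any common multiple of 8 and 7 is a multiple of their lcm; here gcd(8, 7) = 1, so lcm(8, 7) = 8·7 = 56, so 56 ∣ k. Since 14 ∣ 56, it follows that 14 ∣ k.

Only the reverse direction holds.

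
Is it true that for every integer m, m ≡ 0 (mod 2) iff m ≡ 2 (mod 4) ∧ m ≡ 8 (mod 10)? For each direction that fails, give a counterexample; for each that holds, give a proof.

Not equivalent: only (⇐) holds.

(⟹) This fails: m = 0 gives 0 ≡ 0 (mod 2) but 0 ≡ 0 (mod 4), so the conjunction on the right does not hold.

(⟸) Conversely, if m ≡ 2 (mod 4) and m ≡ 8 (mod 10), then by the Chinese remainder theorem m ≡ 18 (mod 20). Since 18 ≡ 0 (mod 2) and 2 ∣ 20, we get m ≡ 0 (mod 2).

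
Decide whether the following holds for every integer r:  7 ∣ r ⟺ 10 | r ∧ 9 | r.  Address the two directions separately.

(⇒) This fails: take r = 7. Certainly 7 ∣ 7, but 10 ∤ 7.

(⇐) This fails: take r = 90. Both 10 ∣ 90 and 9 ∣ 90, yet 90 is not a multiple of 7 (since 90 = 12·7 + 6), so 7 ∤ 90.

(⇒) fails and (⇐) fails.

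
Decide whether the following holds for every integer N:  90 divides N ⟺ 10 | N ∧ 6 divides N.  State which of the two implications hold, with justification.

(⇒) holds; (⇐) fails.

(⟹) If 90 ∣ N, write N = 90q. Since 90 = 9·10, N = 10·(9q), so 10 ∣ N; and since 90 = 15·6, N = 6·(15q), so 6 ∣ N.

(⟸) This fails: take N = 30. Both 10 ∣ 30 and 6 ∣ 30, yet 30 is not a multiple of 90 (since 30 = 0·90 + 30), so 90 ∤ 30.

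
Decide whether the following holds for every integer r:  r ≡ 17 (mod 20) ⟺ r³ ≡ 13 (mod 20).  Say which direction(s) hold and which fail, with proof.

(⇐) Suppose r³ ≡ 13 (mod 20). The only residue r in {0, …, 19} with r³ ≡ 13 (mod 20) is r = 17, so r ≡ 17 (mod 20).

(⇒) Suppose r ≡ 17 (mod 20). Write r = 20j + 17. Then (20j + 17)³ = 8000j³ + 20400j² + 17340j + 4913 = 20(400j³ + 1020j² + 867j + 245) + 13, so r³ ≡ 13 (mod 20).

The biconditional holds.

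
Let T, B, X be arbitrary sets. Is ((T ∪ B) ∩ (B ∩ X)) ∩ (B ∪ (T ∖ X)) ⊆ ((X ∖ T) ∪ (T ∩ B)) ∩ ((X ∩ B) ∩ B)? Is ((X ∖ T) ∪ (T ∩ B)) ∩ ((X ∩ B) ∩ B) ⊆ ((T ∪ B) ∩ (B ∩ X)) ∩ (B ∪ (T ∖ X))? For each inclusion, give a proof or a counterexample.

(⊆) Let x ∈ ((T ∪ B) ∩ (B ∩ X)) ∩ (B ∪ (T ∖ X)). Then either x ∈ B ∩ X and x ∉ T; or x ∈ T ∩ B ∩ X. In each case x ∈ ((X ∖ T) ∪ (T ∩ B)) ∩ ((X ∩ B) ∩ B), so ((T ∪ B) ∩ (B ∩ X)) ∩ (B ∪ (T ∖ X)) ⊆ ((X ∖ T) ∪ (T ∩ B)) ∩ ((X ∩ B) ∩ B).

(⊇) Let x ∈ ((X ∖ T) ∪ (T ∩ B)) ∩ ((X ∩ B) ∩ B). Then either x ∈ B ∩ X and x ∉ T; or x ∈ T ∩ B ∩ X. In each case x ∈ ((T ∪ B) ∩ (B ∩ X)) ∩ (B ∪ (T ∖ X)), so ((X ∖ T) ∪ (T ∩ B)) ∩ ((X ∩ B) ∩ B) ⊆ ((T ∪ B) ∩ (B ∩ X)) ∩ (B ∪ (T ∖ X)).

Both inclusions hold; the sets are equal.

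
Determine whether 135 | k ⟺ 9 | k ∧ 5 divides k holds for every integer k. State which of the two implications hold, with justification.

[⇒] If 135 ∣ k, write k = 135q. Since 135 = 15·9, k = 9·(15q), so 9 ∣ k; and since 135 = 27·5, k = 5·(27q), so 5 ∣ k.

[⇐] This fails: take k = 45. Both 9 ∣ 45 and 5 ∣ 45, yet 45 is not a multiple of 135 (since 45 = 0·135 + 45), so 135 ∤ 45.

The forward direction holds; the converse fails.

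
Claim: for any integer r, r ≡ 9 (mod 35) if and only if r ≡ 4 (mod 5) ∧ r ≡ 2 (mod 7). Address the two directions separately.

(⟹) Suppose r ≡ 9 (mod 35); write r = 35j + 9. Since 5 ∣ 35, reducing mod 5 gives r ≡ 9 ≡ 4 (mod 5); since 7 ∣ 35, reducing mod 7 gives r ≡ 9 ≡ 2 (mod 7).

(⟸) Conversely, if r ≡ 4 (mod 5) and r ≡ 2 (mod 7), then by the Chinese remainder theorem r ≡ 9 (mod 35). This is exactly r ≡ 9 (mod 35).

The biconditional holds.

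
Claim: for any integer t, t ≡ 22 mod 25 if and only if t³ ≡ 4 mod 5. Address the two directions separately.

Neither direction holds.

(⟹) This fails: take t = 22. Then 22 ≡ 22 (mod 25), but 22³ = 10648 ≡ 3 (mod 5), not 4.

(⟸) This fails: take t = 4. Then 4³ = 64 ≡ 4 (mod 5), yet 4 ≡ 4 (mod 25), not 22.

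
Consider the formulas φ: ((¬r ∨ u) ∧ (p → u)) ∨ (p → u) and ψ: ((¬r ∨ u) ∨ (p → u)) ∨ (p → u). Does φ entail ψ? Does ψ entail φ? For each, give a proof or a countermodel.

(⟹) Assume the antecedent. If u is true, ((¬r ∨ u) ∨ (p → u)) ∨ (p → u) reduces to true regardless of the other variables. If u is false, the antecedent forces (u = F, p = F, r = F) or (u = F, p = F, r = T), and ((¬r ∨ u) ∨ (p → u)) ∨ (p → u) holds there. Either way ((¬r ∨ u) ∨ (p → u)) ∨ (p → u) holds.

(⟸) This fails. Under u = F, p = T, r = F, the left side is false but the right side is true.

Only the forward direction holds.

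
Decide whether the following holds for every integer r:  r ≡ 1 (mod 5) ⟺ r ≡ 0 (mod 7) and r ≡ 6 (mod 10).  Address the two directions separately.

Not equivalent: only (⇐) holds.

[⇒] This fails: r = 1 gives 1 ≡ 1 (mod 5) but 1 ≡ 1 (mod 7), so the conjunction on the right does not hold.

[⇐] Conversely, if r ≡ 0 (mod 7) and r ≡ 6 (mod 10), then by the Chinese remainder theorem r ≡ 56 (mod 70). Since 56 ≡ 1 (mod 5) and 5 ∣ 70, we get r ≡ 1 (mod 5).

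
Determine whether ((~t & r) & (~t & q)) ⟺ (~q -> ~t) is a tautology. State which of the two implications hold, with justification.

Only the forward direction holds.

Forward direction. Assume the antecedent. If r is true, the antecedent forces (r = T, q = T, t = F), and ~q -> ~t holds there. If r is false, the antecedent cannot hold. Either way ~q -> ~t holds.

Converse. This fails. Under r = F, q = F, t = F, the left side is false but the right side is true.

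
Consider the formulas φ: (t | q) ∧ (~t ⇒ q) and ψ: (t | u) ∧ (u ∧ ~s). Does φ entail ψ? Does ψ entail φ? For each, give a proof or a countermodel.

[⇒] This fails. Under u = F, s = F, t = T, q = F, the left side is true but the right side is false.

[⇐] This fails. Under u = T, s = F, t = F, q = F, the left side is false but the right side is true.

Neither direction holds.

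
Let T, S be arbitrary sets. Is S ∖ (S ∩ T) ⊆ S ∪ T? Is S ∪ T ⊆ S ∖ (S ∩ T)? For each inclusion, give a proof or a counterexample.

(⊆) holds; (⊇) fails.

Forward inclusion. Let x ∈ S ∖ (S ∩ T). Then x ∈ S and x ∉ T, from which x ∈ S ∪ T.

Reverse inclusion. This inclusion fails. Take T = {1}, S = ∅; then 1 ∈ S ∪ T but 1 ∉ S ∖ (S ∩ T).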